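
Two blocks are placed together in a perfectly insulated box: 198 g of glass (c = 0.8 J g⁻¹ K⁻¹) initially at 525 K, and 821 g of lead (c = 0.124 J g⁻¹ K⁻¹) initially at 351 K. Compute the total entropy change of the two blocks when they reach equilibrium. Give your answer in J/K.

ΔS_total = 4.85 J/K

Energy balance: T_f = (m₁c₁T₁ + m₂c₂T₂)/(m₁c₁ + m₂c₂) = 456.92 K.
ΔS₁ = m₁c₁ ln(T_f/T₁) = 158.4 × ln(456.92/525) = -22 J/K.
ΔS₂ = m₂c₂ ln(T_f/T₂) = 101.804 × ln(456.92/351) = 26.85 J/K.
ΔS_total = -22 + 26.85 = 4.85 J/K.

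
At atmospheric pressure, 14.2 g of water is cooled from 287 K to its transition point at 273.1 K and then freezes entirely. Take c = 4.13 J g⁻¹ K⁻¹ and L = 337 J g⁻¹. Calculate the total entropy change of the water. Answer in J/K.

Cooling step: ΔS₁ = m c ln(T_tr/T_i) = 14.2 × 4.13 × ln(273.1/287) = -2.911 J/K.
Phase change: ΔS₂ = −mL/T_tr = −14.2 × 337 / 273.1 = -17.52 J/K.
ΔS_total = (-2.911) + (-17.52) = -20.4 J/K.

ΔS = -20.4 J/K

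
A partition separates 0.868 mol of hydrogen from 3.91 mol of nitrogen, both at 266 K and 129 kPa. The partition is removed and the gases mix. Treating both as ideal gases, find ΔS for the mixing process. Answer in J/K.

Mole fractions: x_A = 0.868/4.78 = 0.182, x_B = 0.818.
ΔS_mix = −R(n_A ln x_A + n_B ln x_B) = −8.314 × (0.868 ln 0.182 + 3.91 ln 0.818) = 18.8 J/K.

ΔS_mix = 18.8 J/K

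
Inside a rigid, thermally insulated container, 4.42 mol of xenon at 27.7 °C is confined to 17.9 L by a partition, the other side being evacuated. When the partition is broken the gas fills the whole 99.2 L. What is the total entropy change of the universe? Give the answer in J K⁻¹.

For an ideal gas in free expansion Q = 0 and W = 0, so T is unchanged.
Entropy is a state function; using a reversible isothermal path, ΔS_gas = nR ln(V₂/V₁) = 4.42 × 8.314 × ln(99.2/17.9) = 62.9 J/K.
The insulated surroundings exchange no heat, so ΔS_surr = 0 and ΔS_universe = ΔS_gas.

ΔS_universe = 62.9 J/K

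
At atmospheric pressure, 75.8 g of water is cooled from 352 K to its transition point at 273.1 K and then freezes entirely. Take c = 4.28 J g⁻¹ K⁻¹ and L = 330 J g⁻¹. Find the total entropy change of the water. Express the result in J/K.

Cooling step: ΔS₁ = m c ln(T_tr/T_i) = 75.8 × 4.28 × ln(273.1/352) = -82.34 J/K.
Phase change: ΔS₂ = −mL/T_tr = −75.8 × 330 / 273.1 = -91.59 J/K.
ΔS_total = (-82.34) + (-91.59) = -174 J/K.

ΔS = -174 J/K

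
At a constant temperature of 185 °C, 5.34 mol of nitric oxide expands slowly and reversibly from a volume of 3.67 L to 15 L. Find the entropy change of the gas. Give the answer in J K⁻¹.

For an isothermal ideal gas ΔS_gas = nR ln(V₂/V₁) = 5.34 × 8.314 × ln(15/3.67) = 62.5 J/K.

ΔS_gas = 62.5 J/K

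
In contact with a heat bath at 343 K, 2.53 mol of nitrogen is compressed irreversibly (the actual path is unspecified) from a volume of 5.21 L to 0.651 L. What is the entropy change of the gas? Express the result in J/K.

ΔS_gas = -43.7 J/K

Entropy is a state function, so ΔS_gas depends only on the end states.
For an isothermal ideal gas ΔS_gas = nR ln(V₂/V₁) = 2.53 × 8.314 × ln(0.651/5.21) = -43.7 J/K.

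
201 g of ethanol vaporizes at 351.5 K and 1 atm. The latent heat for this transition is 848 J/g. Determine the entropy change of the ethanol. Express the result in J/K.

Heat absorbed by the substance: Q = mL = 201 × 848 = 170448 J.
At constant T, ΔS = Q_rev/T = 170448 / 351.5 = 485 J/K.

ΔS = 485 J/K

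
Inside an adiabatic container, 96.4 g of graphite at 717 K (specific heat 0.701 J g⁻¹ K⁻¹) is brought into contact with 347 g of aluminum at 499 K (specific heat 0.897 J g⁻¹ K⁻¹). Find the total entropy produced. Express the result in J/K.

ΔS_total = 3.93 J/K

Energy balance: T_f = (m₁c₁T₁ + m₂c₂T₂)/(m₁c₁ + m₂c₂) = 537.89 K.
ΔS₁ = m₁c₁ ln(T_f/T₁) = 67.5764 × ln(537.89/717) = -19.423 J/K.
ΔS₂ = m₂c₂ ln(T_f/T₂) = 311.259 × ln(537.89/499) = 23.357 J/K.
ΔS_total = -19.423 + 23.357 = 3.93 J/K.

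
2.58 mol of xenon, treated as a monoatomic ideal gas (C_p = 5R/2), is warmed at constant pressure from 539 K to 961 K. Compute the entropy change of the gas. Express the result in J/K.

At constant pressure, ΔS = nC_p ln(T₂/T₁) with C_p = 5R/2 = 20.79 J mol⁻¹ K⁻¹.
ΔS = 2.58 × 20.79 × ln(961/539) = 31 J/K.

ΔS = 31 J/K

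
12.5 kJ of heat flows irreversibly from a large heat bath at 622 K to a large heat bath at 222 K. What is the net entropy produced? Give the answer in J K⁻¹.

ΔS_hot = −Q/T_H = −12500/622 = -20.1 J/K and ΔS_cold = +Q/T_C = 12500/222 = 56.31 J/K.
ΔS_total = -20.1 + 56.31 = 36.2 J/K, positive as the second law requires.

ΔS_total = 36.2 J/K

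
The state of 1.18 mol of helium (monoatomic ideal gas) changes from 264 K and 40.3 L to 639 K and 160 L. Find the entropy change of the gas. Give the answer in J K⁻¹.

Entropy is a state function: ΔS = nC_V ln(T₂/T₁) + nR ln(V₂/V₁), with C_V = 3R/2 = 12.47 J mol⁻¹ K⁻¹ for a monoatomic ideal gas.
ΔS = 1.18 × [12.47 × ln(639/264) + 8.314 × ln(160/40.3)] = 26.5 J/K.

ΔS = 26.5 J/K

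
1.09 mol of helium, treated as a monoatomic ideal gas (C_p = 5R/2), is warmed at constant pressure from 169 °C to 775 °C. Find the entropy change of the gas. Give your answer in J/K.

ΔS = 19.6 J/K

In kelvin: T₁ = 442.15 K, T₂ = 1048.15 K. At constant pressure, ΔS = nC_p ln(T₂/T₁) with C_p = 5R/2 = 20.79 J mol⁻¹ K⁻¹.
ΔS = 1.09 × 20.79 × ln(1048.15/442.15) = 19.6 J/K.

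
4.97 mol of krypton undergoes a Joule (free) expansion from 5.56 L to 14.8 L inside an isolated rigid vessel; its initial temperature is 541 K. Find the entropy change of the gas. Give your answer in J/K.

No heat is exchanged and no work is done, so the ideal-gas temperature stays constant.
Entropy is a state function; using a reversible isothermal path, ΔS_gas = nR ln(V₂/V₁) = 4.97 × 8.314 × ln(14.8/5.56) = 40.5 J/K.

ΔS_gas = 40.5 J/K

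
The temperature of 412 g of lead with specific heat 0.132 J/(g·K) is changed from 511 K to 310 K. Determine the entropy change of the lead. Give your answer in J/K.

ΔS = -27.2 J/K

ΔS = ∫dQ_rev/T = m c ln(T₂/T₁) = 412 × 0.132 × ln(310/511) = -27.2 J/K.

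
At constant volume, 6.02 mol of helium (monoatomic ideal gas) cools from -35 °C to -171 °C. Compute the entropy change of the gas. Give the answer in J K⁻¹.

In kelvin: T₁ = 238.15 K, T₂ = 102.15 K. At constant volume, ΔS = nC_V ln(T₂/T₁) with C_V = 3R/2 = 12.47 J mol⁻¹ K⁻¹.
ΔS = 6.02 × 12.47 × ln(102.15/238.15) = -63.5 J/K.

ΔS = -63.5 J/K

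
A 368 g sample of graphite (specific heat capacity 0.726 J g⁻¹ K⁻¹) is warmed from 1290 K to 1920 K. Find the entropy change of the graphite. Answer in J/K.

ΔS = 106 J/K

ΔS = ∫dQ_rev/T = m c ln(T₂/T₁) = 368 × 0.726 × ln(1920/1290) = 106 J/K.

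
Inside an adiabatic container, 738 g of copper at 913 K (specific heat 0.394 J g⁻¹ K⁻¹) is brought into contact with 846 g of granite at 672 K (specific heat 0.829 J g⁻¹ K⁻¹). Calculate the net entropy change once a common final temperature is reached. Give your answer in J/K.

Energy balance: T_f = (m₁c₁T₁ + m₂c₂T₂)/(m₁c₁ + m₂c₂) = 742.63 K.
ΔS₁ = m₁c₁ ln(T_f/T₁) = 290.772 × ln(742.63/913) = -60.05 J/K.
ΔS₂ = m₂c₂ ln(T_f/T₂) = 701.334 × ln(742.63/672) = 70.09 J/K.
ΔS_total = -60.05 + 70.09 = 10 J/K.

ΔS_total = 10 J/K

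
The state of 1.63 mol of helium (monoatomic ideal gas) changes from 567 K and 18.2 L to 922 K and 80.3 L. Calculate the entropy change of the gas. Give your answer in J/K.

Entropy is a state function: ΔS = nC_V ln(T₂/T₁) + nR ln(V₂/V₁), with C_V = 3R/2 = 12.47 J mol⁻¹ K⁻¹ for a monoatomic ideal gas.
ΔS = 1.63 × [12.47 × ln(922/567) + 8.314 × ln(80.3/18.2)] = 30 J/K.

ΔS = 30 J/K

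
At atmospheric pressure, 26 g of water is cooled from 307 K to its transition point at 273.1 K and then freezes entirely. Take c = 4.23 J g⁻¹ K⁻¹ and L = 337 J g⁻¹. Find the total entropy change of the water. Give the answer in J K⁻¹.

Cooling step: ΔS₁ = m c ln(T_tr/T_i) = 26 × 4.23 × ln(273.1/307) = -12.869 J/K.
Phase change: ΔS₂ = −mL/T_tr = −26 × 337 / 273.1 = -32.083 J/K.
ΔS_total = (-12.869) + (-32.083) = -45 J/K.

ΔS = -45 J/K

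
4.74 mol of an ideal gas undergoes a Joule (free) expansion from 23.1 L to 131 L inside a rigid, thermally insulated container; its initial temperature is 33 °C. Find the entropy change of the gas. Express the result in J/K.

For an ideal gas in free expansion Q = 0 and W = 0, so T is unchanged.
Entropy is a state function; using a reversible isothermal path, ΔS_gas = nR ln(V₂/V₁) = 4.74 × 8.314 × ln(131/23.1) = 68.4 J/K.

ΔS_gas = 68.4 J/K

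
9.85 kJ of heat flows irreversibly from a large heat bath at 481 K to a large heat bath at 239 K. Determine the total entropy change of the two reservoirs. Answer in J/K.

ΔS_total = 20.7 J/K

ΔS_hot = −Q/T_H = −9850/481 = -20.48 J/K and ΔS_cold = +Q/T_C = 9850/239 = 41.21 J/K.
ΔS_total = -20.48 + 41.21 = 20.7 J/K, positive as the second law requires.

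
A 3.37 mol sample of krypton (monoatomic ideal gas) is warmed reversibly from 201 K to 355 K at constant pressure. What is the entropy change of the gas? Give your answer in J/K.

ΔS = 39.8 J/K

At constant pressure, ΔS = nC_p ln(T₂/T₁) with C_p = 5R/2 = 20.79 J mol⁻¹ K⁻¹.
ΔS = 3.37 × 20.79 × ln(355/201) = 39.8 J/K.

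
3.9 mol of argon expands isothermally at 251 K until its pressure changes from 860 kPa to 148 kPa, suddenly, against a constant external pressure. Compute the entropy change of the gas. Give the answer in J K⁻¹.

ΔS_gas = 57.1 J/K

Entropy is a state function, so ΔS_gas depends only on the end states.
For an isothermal ideal gas ΔS_gas = nR ln(P₁/P₂) = 3.9 × 8.314 × ln(860/148) = 57.1 J/K.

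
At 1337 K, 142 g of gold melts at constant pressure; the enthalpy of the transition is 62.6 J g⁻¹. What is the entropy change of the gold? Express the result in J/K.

ΔS = 6.65 J/K

Heat absorbed by the substance: Q = mL = 142 × 62.6 = 8889.2 J.
At constant T, ΔS = Q_rev/T = 8889.2 / 1337 = 6.65 J/K.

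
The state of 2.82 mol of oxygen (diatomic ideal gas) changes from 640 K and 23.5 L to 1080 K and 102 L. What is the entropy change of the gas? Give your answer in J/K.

ΔS = 65.1 J/K

Entropy is a state function: ΔS = nC_V ln(T₂/T₁) + nR ln(V₂/V₁), with C_V = 5R/2 = 20.79 J mol⁻¹ K⁻¹ for a diatomic ideal gas.
ΔS = 2.82 × [20.79 × ln(1080/640) + 8.314 × ln(102/23.5)] = 65.1 J/K.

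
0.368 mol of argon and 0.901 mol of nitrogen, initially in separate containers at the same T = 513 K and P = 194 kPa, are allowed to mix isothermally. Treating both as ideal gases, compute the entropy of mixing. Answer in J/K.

Mole fractions: x_A = 0.368/1.27 = 0.29, x_B = 0.71.
ΔS_mix = −R(n_A ln x_A + n_B ln x_B) = −8.314 × (0.368 ln 0.29 + 0.901 ln 0.71) = 6.35 J/K.

ΔS_mix = 6.35 J/K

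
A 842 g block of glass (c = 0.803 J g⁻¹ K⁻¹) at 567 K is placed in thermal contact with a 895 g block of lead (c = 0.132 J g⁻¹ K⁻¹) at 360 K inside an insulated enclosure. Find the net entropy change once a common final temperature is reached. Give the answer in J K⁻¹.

ΔS_total = 9.32 J/K

Energy balance: T_f = (m₁c₁T₁ + m₂c₂T₂)/(m₁c₁ + m₂c₂) = 536.21 K.
ΔS₁ = m₁c₁ ln(T_f/T₁) = 676.126 × ln(536.21/567) = -37.75 J/K.
ΔS₂ = m₂c₂ ln(T_f/T₂) = 118.14 × ln(536.21/360) = 47.07 J/K.
ΔS_total = -37.75 + 47.07 = 9.32 J/K.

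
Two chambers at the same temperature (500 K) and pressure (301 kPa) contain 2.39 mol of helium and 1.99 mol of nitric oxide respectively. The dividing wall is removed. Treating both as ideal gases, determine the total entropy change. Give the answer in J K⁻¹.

ΔS_mix = 25.1 J/K

Mole fractions: x_A = 2.39/4.38 = 0.546, x_B = 0.454.
ΔS_mix = −R(n_A ln x_A + n_B ln x_B) = −8.314 × (2.39 ln 0.546 + 1.99 ln 0.454) = 25.1 J/K.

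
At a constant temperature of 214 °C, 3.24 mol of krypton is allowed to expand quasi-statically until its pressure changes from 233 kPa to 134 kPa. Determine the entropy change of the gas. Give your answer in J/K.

For an isothermal ideal gas ΔS_gas = nR ln(P₁/P₂) = 3.24 × 8.314 × ln(233/134) = 14.9 J/K.

ΔS_gas = 14.9 J/K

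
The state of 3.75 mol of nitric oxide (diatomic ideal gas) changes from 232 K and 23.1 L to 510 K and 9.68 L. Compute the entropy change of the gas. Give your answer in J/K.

Entropy is a state function: ΔS = nC_V ln(T₂/T₁) + nR ln(V₂/V₁), with C_V = 5R/2 = 20.79 J mol⁻¹ K⁻¹ for a diatomic ideal gas.
ΔS = 3.75 × [20.79 × ln(510/232) + 8.314 × ln(9.68/23.1)] = 34.3 J/K.

ΔS = 34.3 J/K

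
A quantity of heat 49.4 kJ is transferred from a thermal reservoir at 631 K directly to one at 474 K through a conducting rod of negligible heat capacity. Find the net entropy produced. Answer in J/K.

ΔS_total = 25.9 J/K

ΔS_hot = −Q/T_H = −49400/631 = -78.29 J/K and ΔS_cold = +Q/T_C = 49400/474 = 104.2 J/K.
ΔS_total = -78.29 + 104.2 = 25.9 J/K, positive as the second law requires.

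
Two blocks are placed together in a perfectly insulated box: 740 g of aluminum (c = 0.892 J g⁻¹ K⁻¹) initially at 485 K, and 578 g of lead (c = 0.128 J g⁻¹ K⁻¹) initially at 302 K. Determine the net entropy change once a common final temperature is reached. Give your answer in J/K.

ΔS_total = 6.59 J/K

Energy balance: T_f = (m₁c₁T₁ + m₂c₂T₂)/(m₁c₁ + m₂c₂) = 466.56 K.
ΔS₁ = m₁c₁ ln(T_f/T₁) = 660.08 × ln(466.56/485) = -25.59 J/K.
ΔS₂ = m₂c₂ ln(T_f/T₂) = 73.984 × ln(466.56/302) = 32.18 J/K.
ΔS_total = -25.59 + 32.18 = 6.59 J/K.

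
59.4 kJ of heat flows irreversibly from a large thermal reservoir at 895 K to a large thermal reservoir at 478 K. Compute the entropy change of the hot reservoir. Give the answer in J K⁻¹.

The hot reservoir loses heat Q, so ΔS_hot = −Q/T_H = −59400/895 = -66.4 J/K.

ΔS_hot = -66.4 J/K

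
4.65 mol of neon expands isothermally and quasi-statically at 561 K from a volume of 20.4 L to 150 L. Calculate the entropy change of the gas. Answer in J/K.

For an isothermal ideal gas ΔS_gas = nR ln(V₂/V₁) = 4.65 × 8.314 × ln(150/20.4) = 77.1 J/K.

ΔS_gas = 77.1 J/K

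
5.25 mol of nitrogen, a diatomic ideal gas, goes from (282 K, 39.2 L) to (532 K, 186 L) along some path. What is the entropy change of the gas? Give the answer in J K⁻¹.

ΔS = 137 J/K

Entropy is a state function: ΔS = nC_V ln(T₂/T₁) + nR ln(V₂/V₁), with C_V = 5R/2 = 20.79 J mol⁻¹ K⁻¹ for a diatomic ideal gas.
ΔS = 5.25 × [20.79 × ln(532/282) + 8.314 × ln(186/39.2)] = 137 J/K.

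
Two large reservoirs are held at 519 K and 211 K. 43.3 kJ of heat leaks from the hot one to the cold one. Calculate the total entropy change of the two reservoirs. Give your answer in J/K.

ΔS_total = 122 J/K

ΔS_hot = −Q/T_H = −43300/519 = -83.43 J/K and ΔS_cold = +Q/T_C = 43300/211 = 205.2 J/K.
ΔS_total = -83.43 + 205.2 = 122 J/K, positive as the second law requires.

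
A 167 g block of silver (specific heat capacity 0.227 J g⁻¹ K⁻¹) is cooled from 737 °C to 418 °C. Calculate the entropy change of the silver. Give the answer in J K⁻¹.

In kelvin: T₁ = 1010.15 K, T₂ = 691.15 K. ΔS = ∫dQ_rev/T = m c ln(T₂/T₁) = 167 × 0.227 × ln(691.15/1010.15) = -14.4 J/K.

ΔS = -14.4 J/K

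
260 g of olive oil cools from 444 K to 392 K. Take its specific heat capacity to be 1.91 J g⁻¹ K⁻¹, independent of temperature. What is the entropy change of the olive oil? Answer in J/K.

ΔS = -61.9 J/K

ΔS = ∫dQ_rev/T = m c ln(T₂/T₁) = 260 × 1.91 × ln(392/444) = -61.9 J/K.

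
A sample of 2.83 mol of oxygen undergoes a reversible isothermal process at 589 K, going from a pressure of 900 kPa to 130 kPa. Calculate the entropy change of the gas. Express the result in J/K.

For an isothermal ideal gas ΔS_gas = nR ln(P₁/P₂) = 2.83 × 8.314 × ln(900/130) = 45.5 J/K.

ΔS_gas = 45.5 J/K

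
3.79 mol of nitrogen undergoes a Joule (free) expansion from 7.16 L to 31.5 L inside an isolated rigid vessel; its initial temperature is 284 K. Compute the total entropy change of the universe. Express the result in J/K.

ΔS_universe = 46.7 J/K

No heat is exchanged and no work is done, so the ideal-gas temperature stays constant.
Entropy is a state function; using a reversible isothermal path, ΔS_gas = nR ln(V₂/V₁) = 3.79 × 8.314 × ln(31.5/7.16) = 46.7 J/K.
The insulated surroundings exchange no heat, so ΔS_surr = 0 and ΔS_universe = ΔS_gas.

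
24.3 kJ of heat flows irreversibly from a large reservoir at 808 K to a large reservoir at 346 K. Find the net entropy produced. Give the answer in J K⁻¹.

ΔS_hot = −Q/T_H = −24300/808 = -30.07 J/K and ΔS_cold = +Q/T_C = 24300/346 = 70.23 J/K.
ΔS_total = -30.07 + 70.23 = 40.2 J/K, positive as the second law requires.

ΔS_total = 40.2 J/K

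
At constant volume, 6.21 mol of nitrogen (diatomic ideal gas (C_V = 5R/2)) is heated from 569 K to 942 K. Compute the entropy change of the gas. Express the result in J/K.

At constant volume, ΔS = nC_V ln(T₂/T₁) with C_V = 5R/2 = 20.79 J mol⁻¹ K⁻¹.
ΔS = 6.21 × 20.79 × ln(942/569) = 65.1 J/K.

ΔS = 65.1 J/K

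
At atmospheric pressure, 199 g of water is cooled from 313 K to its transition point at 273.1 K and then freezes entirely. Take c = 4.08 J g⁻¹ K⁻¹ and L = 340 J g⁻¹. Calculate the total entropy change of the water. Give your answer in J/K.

ΔS = -358 J/K

Cooling step: ΔS₁ = m c ln(T_tr/T_i) = 199 × 4.08 × ln(273.1/313) = -110.7 J/K.
Phase change: ΔS₂ = −mL/T_tr = −199 × 340 / 273.1 = -247.7 J/K.
ΔS_total = (-110.7) + (-247.7) = -358 J/K.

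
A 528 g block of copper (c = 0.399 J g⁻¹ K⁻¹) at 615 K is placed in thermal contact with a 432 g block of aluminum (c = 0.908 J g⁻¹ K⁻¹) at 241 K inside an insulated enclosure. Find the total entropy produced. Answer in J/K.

Energy balance: T_f = (m₁c₁T₁ + m₂c₂T₂)/(m₁c₁ + m₂c₂) = 371.68 K.
ΔS₁ = m₁c₁ ln(T_f/T₁) = 210.672 × ln(371.68/615) = -106.1 J/K.
ΔS₂ = m₂c₂ ln(T_f/T₂) = 392.256 × ln(371.68/241) = 169.9 J/K.
ΔS_total = -106.1 + 169.9 = 63.8 J/K.

ΔS_total = 63.8 J/K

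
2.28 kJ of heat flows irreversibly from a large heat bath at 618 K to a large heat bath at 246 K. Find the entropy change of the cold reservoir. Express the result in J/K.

The cold reservoir gains heat Q, so ΔS_cold = +Q/T_C = 2280/246 = 9.27 J/K.

ΔS_cold = 9.27 J/K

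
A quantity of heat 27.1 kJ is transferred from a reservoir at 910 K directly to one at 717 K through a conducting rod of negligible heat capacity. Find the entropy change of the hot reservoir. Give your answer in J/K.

The hot reservoir loses heat Q, so ΔS_hot = −Q/T_H = −27100/910 = -29.8 J/K.

ΔS_hot = -29.8 J/K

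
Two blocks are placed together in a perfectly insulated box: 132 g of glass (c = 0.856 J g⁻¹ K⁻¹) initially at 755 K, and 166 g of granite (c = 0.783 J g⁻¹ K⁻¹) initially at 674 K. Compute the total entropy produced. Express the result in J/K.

Energy balance: T_f = (m₁c₁T₁ + m₂c₂T₂)/(m₁c₁ + m₂c₂) = 711.67 K.
ΔS₁ = m₁c₁ ln(T_f/T₁) = 112.992 × ln(711.67/755) = -6.6784 J/K.
ΔS₂ = m₂c₂ ln(T_f/T₂) = 129.978 × ln(711.67/674) = 7.0685 J/K.
ΔS_total = -6.6784 + 7.0685 = 0.39 J/K.

ΔS_total = 0.39 J/K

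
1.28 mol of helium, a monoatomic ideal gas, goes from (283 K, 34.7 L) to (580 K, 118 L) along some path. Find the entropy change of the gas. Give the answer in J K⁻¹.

ΔS = 24.5 J/K

Entropy is a state function: ΔS = nC_V ln(T₂/T₁) + nR ln(V₂/V₁), with C_V = 3R/2 = 12.47 J mol⁻¹ K⁻¹ for a monoatomic ideal gas.
ΔS = 1.28 × [12.47 × ln(580/283) + 8.314 × ln(118/34.7)] = 24.5 J/K.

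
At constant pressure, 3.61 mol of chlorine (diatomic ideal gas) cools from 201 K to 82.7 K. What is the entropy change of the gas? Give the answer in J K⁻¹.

At constant pressure, ΔS = nC_p ln(T₂/T₁) with C_p = 7R/2 = 29.1 J mol⁻¹ K⁻¹.
ΔS = 3.61 × 29.1 × ln(82.7/201) = -93.3 J/K.

ΔS = -93.3 J/K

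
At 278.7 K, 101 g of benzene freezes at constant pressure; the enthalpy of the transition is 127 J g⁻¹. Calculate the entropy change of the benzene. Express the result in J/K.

ΔS = -46 J/K

Heat released by the substance: Q = −mL = −101 × 127 = −12827 J.
At constant T, ΔS = Q_rev/T = −12827 / 278.7 = -46 J/K.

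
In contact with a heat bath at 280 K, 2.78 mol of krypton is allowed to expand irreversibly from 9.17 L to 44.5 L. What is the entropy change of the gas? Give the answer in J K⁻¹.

Entropy is a state function, so ΔS_gas depends only on the end states.
For an isothermal ideal gas ΔS_gas = nR ln(V₂/V₁) = 2.78 × 8.314 × ln(44.5/9.17) = 36.5 J/K.

ΔS_gas = 36.5 J/K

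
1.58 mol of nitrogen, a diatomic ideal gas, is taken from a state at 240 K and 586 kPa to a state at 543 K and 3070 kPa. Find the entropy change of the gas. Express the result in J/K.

ΔS = nC_p ln(T₂/T₁) − nR ln(P₂/P₁), with C_p = 7R/2 = 29.1 J mol⁻¹ K⁻¹ for a diatomic ideal gas.
ΔS = 1.58 × [29.1 × ln(543/240) − 8.314 × ln(3070/586)] = 15.8 J/K.

ΔS = 15.8 J/K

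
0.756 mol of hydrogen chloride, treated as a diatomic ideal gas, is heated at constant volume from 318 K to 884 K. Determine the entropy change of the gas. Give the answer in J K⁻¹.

At constant volume, ΔS = nC_V ln(T₂/T₁) with C_V = 5R/2 = 20.79 J mol⁻¹ K⁻¹.
ΔS = 0.756 × 20.79 × ln(884/318) = 16.1 J/K.

ΔS = 16.1 J/K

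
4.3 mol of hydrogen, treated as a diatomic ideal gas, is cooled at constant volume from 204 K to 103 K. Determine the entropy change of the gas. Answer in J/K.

ΔS = -61.1 J/K

At constant volume, ΔS = nC_V ln(T₂/T₁) with C_V = 5R/2 = 20.79 J mol⁻¹ K⁻¹.
ΔS = 4.3 × 20.79 × ln(103/204) = -61.1 J/K.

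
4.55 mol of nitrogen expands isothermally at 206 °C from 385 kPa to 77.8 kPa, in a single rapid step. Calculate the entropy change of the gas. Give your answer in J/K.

Entropy is a state function, so ΔS_gas depends only on the end states.
For an isothermal ideal gas ΔS_gas = nR ln(P₁/P₂) = 4.55 × 8.314 × ln(385/77.8) = 60.5 J/K.

ΔS_gas = 60.5 J/K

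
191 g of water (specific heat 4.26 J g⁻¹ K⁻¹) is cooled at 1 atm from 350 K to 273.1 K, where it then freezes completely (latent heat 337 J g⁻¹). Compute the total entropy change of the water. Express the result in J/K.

Cooling step: ΔS₁ = m c ln(T_tr/T_i) = 191 × 4.26 × ln(273.1/350) = -201.9 J/K.
Phase change: ΔS₂ = −mL/T_tr = −191 × 337 / 273.1 = -235.7 J/K.
ΔS_total = (-201.9) + (-235.7) = -438 J/K.

ΔS = -438 J/K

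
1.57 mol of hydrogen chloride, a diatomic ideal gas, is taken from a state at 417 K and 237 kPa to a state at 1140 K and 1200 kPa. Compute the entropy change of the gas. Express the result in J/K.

ΔS = nC_p ln(T₂/T₁) − nR ln(P₂/P₁), with C_p = 7R/2 = 29.1 J mol⁻¹ K⁻¹ for a diatomic ideal gas.
ΔS = 1.57 × [29.1 × ln(1140/417) − 8.314 × ln(1200/237)] = 24.8 J/K.

ΔS = 24.8 J/K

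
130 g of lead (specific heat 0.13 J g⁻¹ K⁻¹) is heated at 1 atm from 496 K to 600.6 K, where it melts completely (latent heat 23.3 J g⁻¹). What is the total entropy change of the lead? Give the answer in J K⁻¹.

ΔS = 8.28 J/K

Warming step: ΔS₁ = m c ln(T_tr/T_i) = 130 × 0.13 × ln(600.6/496) = 3.234 J/K.
Phase change: ΔS₂ = +mL/T_tr = 130 × 23.3 / 600.6 = 5.043 J/K.
ΔS_total = (3.234) + (5.043) = 8.28 J/K.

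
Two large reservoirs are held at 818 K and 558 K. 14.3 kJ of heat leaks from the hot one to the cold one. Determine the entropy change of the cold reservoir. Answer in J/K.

The cold reservoir gains heat Q, so ΔS_cold = +Q/T_C = 14300/558 = 25.6 J/K.

ΔS_cold = 25.6 J/K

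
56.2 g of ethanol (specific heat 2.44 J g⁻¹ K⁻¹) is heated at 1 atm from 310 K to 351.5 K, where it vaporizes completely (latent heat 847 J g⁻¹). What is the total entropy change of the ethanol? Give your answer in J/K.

Warming step: ΔS₁ = m c ln(T_tr/T_i) = 56.2 × 2.44 × ln(351.5/310) = 17.23 J/K.
Phase change: ΔS₂ = +mL/T_tr = 56.2 × 847 / 351.5 = 135.4 J/K.
ΔS_total = (17.23) + (135.4) = 153 J/K.

ΔS = 153 J/K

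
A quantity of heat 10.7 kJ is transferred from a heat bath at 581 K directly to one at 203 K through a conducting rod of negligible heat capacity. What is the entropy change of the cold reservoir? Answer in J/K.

The cold reservoir gains heat Q, so ΔS_cold = +Q/T_C = 10700/203 = 52.7 J/K.

ΔS_cold = 52.7 J/K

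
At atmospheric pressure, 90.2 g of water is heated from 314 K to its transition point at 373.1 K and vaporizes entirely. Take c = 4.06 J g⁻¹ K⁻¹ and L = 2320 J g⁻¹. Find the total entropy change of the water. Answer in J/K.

ΔS = 624 J/K

Warming step: ΔS₁ = m c ln(T_tr/T_i) = 90.2 × 4.06 × ln(373.1/314) = 63.15 J/K.
Phase change: ΔS₂ = +mL/T_tr = 90.2 × 2320 / 373.1 = 560.9 J/K.
ΔS_total = (63.15) + (560.9) = 624 J/K.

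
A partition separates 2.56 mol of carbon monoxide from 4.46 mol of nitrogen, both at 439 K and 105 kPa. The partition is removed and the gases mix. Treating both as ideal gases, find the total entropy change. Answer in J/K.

Mole fractions: x_A = 2.56/7.02 = 0.365, x_B = 0.635.
ΔS_mix = −R(n_A ln x_A + n_B ln x_B) = −8.314 × (2.56 ln 0.365 + 4.46 ln 0.635) = 38.3 J/K.

ΔS_mix = 38.3 J/K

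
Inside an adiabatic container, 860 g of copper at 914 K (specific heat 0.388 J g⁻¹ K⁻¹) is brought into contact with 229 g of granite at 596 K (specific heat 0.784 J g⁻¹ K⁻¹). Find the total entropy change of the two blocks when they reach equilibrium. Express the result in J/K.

Energy balance: T_f = (m₁c₁T₁ + m₂c₂T₂)/(m₁c₁ + m₂c₂) = 802.76 K.
ΔS₁ = m₁c₁ ln(T_f/T₁) = 333.68 × ln(802.76/914) = -43.31 J/K.
ΔS₂ = m₂c₂ ln(T_f/T₂) = 179.536 × ln(802.76/596) = 53.47 J/K.
ΔS_total = -43.31 + 53.47 = 10.2 J/K.

ΔS_total = 10.2 J/K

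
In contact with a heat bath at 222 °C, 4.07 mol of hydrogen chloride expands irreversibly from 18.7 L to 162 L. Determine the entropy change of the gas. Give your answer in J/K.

ΔS_gas = 73.1 J/K

Entropy is a state function, so ΔS_gas depends only on the end states.
For an isothermal ideal gas ΔS_gas = nR ln(V₂/V₁) = 4.07 × 8.314 × ln(162/18.7) = 73.1 J/K.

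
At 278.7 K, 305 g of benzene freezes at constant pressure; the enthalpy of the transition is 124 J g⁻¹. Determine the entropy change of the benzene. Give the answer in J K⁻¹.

ΔS = -136 J/K

Heat released by the substance: Q = −mL = −305 × 124 = −37820 J.
At constant T, ΔS = Q_rev/T = −37820 / 278.7 = -136 J/K.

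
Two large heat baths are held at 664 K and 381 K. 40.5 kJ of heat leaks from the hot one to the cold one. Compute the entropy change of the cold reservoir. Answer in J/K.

ΔS_cold = 106 J/K

The cold reservoir gains heat Q, so ΔS_cold = +Q/T_C = 40500/381 = 106 J/K.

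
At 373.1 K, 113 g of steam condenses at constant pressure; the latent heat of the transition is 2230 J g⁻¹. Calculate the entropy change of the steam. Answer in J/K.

Heat released by the substance: Q = −mL = −113 × 2230 = −251990 J.
At constant T, ΔS = Q_rev/T = −251990 / 373.1 = -675 J/K.

ΔS = -675 J/K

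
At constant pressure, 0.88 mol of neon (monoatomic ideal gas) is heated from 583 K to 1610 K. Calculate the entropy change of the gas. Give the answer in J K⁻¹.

ΔS = 18.6 J/K

At constant pressure, ΔS = nC_p ln(T₂/T₁) with C_p = 5R/2 = 20.79 J mol⁻¹ K⁻¹.
ΔS = 0.88 × 20.79 × ln(1610/583) = 18.6 J/K.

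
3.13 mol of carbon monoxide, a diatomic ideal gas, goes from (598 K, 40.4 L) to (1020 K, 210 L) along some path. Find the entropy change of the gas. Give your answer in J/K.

ΔS = 77.6 J/K

Entropy is a state function: ΔS = nC_V ln(T₂/T₁) + nR ln(V₂/V₁), with C_V = 5R/2 = 20.79 J mol⁻¹ K⁻¹ for a diatomic ideal gas.
ΔS = 3.13 × [20.79 × ln(1020/598) + 8.314 × ln(210/40.4)] = 77.6 J/K.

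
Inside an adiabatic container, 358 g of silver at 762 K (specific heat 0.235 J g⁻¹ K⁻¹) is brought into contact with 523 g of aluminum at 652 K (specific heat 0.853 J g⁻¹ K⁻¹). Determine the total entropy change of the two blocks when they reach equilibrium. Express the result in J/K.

ΔS_total = 0.891 J/K

Energy balance: T_f = (m₁c₁T₁ + m₂c₂T₂)/(m₁c₁ + m₂c₂) = 669.45 K.
ΔS₁ = m₁c₁ ln(T_f/T₁) = 84.13 × ln(669.45/762) = -10.894 J/K.
ΔS₂ = m₂c₂ ln(T_f/T₂) = 446.119 × ln(669.45/652) = 11.785 J/K.
ΔS_total = -10.894 + 11.785 = 0.891 J/K.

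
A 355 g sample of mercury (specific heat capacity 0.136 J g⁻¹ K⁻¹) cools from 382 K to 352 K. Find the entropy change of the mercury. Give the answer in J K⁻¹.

ΔS = -3.95 J/K

ΔS = ∫dQ_rev/T = m c ln(T₂/T₁) = 355 × 0.136 × ln(352/382) = -3.95 J/K.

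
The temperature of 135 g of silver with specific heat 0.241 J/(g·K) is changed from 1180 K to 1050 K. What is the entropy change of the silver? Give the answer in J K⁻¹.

ΔS = ∫dQ_rev/T = m c ln(T₂/T₁) = 135 × 0.241 × ln(1050/1180) = -3.8 J/K.

ΔS = -3.8 J/K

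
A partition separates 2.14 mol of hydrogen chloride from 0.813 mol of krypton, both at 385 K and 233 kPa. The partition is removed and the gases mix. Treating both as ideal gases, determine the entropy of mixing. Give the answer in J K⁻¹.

ΔS_mix = 14.4 J/K

Mole fractions: x_A = 2.14/2.95 = 0.725, x_B = 0.275.
ΔS_mix = −R(n_A ln x_A + n_B ln x_B) = −8.314 × (2.14 ln 0.725 + 0.813 ln 0.275) = 14.4 J/K.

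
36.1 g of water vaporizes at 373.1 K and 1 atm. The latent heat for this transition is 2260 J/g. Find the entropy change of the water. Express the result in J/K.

ΔS = 219 J/K

Heat absorbed by the substance: Q = mL = 36.1 × 2260 = 81586 J.
At constant T, ΔS = Q_rev/T = 81586 / 373.1 = 219 J/K.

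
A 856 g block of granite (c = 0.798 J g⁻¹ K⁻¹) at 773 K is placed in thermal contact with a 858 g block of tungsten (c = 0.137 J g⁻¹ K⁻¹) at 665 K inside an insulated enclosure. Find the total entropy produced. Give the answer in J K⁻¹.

Energy balance: T_f = (m₁c₁T₁ + m₂c₂T₂)/(m₁c₁ + m₂c₂) = 757.14 K.
ΔS₁ = m₁c₁ ln(T_f/T₁) = 683.088 × ln(757.14/773) = -14.158 J/K.
ΔS₂ = m₂c₂ ln(T_f/T₂) = 117.546 × ln(757.14/665) = 15.254 J/K.
ΔS_total = -14.158 + 15.254 = 1.1 J/K.

ΔS_total = 1.1 J/K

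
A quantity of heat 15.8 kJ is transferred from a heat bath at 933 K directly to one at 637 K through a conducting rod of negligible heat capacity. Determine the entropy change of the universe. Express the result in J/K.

ΔS_hot = −Q/T_H = −15800/933 = -16.93 J/K and ΔS_cold = +Q/T_C = 15800/637 = 24.8 J/K.
ΔS_total = -16.93 + 24.8 = 7.87 J/K, positive as the second law requires.

ΔS_total = 7.87 J/K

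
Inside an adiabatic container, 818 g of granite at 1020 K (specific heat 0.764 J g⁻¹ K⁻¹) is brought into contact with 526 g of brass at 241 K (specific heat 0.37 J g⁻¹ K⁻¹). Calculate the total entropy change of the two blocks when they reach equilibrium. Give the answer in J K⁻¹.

ΔS_total = 117 J/K

Energy balance: T_f = (m₁c₁T₁ + m₂c₂T₂)/(m₁c₁ + m₂c₂) = 835.01 K.
ΔS₁ = m₁c₁ ln(T_f/T₁) = 624.952 × ln(835.01/1020) = -125.1 J/K.
ΔS₂ = m₂c₂ ln(T_f/T₂) = 194.62 × ln(835.01/241) = 241.8 J/K.
ΔS_total = -125.1 + 241.8 = 117 J/K.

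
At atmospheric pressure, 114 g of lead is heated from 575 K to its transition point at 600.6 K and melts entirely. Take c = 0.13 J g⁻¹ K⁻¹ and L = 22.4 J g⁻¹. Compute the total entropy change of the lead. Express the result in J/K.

Warming step: ΔS₁ = m c ln(T_tr/T_i) = 114 × 0.13 × ln(600.6/575) = 0.6455 J/K.
Phase change: ΔS₂ = +mL/T_tr = 114 × 22.4 / 600.6 = 4.252 J/K.
ΔS_total = (0.6455) + (4.252) = 4.9 J/K.

ΔS = 4.9 J/K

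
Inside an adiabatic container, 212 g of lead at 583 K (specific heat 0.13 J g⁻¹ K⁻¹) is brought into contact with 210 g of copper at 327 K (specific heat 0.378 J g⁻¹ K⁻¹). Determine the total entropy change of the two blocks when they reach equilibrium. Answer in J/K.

Energy balance: T_f = (m₁c₁T₁ + m₂c₂T₂)/(m₁c₁ + m₂c₂) = 392.97 K.
ΔS₁ = m₁c₁ ln(T_f/T₁) = 27.56 × ln(392.97/583) = -10.87 J/K.
ΔS₂ = m₂c₂ ln(T_f/T₂) = 79.38 × ln(392.97/327) = 14.59 J/K.
ΔS_total = -10.87 + 14.59 = 3.72 J/K.

ΔS_total = 3.72 J/K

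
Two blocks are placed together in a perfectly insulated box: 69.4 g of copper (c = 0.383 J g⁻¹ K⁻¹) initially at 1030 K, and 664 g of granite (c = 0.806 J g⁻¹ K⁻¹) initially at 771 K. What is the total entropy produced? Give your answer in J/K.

Energy balance: T_f = (m₁c₁T₁ + m₂c₂T₂)/(m₁c₁ + m₂c₂) = 783.25 K.
ΔS₁ = m₁c₁ ln(T_f/T₁) = 26.5802 × ln(783.25/1030) = -7.279 J/K.
ΔS₂ = m₂c₂ ln(T_f/T₂) = 535.184 × ln(783.25/771) = 8.44 J/K.
ΔS_total = -7.279 + 8.44 = 1.16 J/K.

ΔS_total = 1.16 J/K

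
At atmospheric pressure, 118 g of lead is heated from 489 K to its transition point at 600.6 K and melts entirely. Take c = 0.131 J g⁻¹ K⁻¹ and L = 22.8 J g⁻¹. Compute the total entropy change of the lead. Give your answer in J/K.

ΔS = 7.66 J/K

Warming step: ΔS₁ = m c ln(T_tr/T_i) = 118 × 0.131 × ln(600.6/489) = 3.178 J/K.
Phase change: ΔS₂ = +mL/T_tr = 118 × 22.8 / 600.6 = 4.48 J/K.
ΔS_total = (3.178) + (4.48) = 7.66 J/K.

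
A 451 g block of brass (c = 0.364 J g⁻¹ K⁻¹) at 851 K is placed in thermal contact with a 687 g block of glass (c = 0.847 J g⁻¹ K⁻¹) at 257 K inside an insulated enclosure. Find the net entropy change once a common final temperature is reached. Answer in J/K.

Energy balance: T_f = (m₁c₁T₁ + m₂c₂T₂)/(m₁c₁ + m₂c₂) = 387.71 K.
ΔS₁ = m₁c₁ ln(T_f/T₁) = 164.164 × ln(387.71/851) = -129.1 J/K.
ΔS₂ = m₂c₂ ln(T_f/T₂) = 581.889 × ln(387.71/257) = 239.3 J/K.
ΔS_total = -129.1 + 239.3 = 110 J/K.

ΔS_total = 110 J/K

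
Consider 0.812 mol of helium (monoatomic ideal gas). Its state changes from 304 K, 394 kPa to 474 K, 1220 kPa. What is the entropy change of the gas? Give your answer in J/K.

ΔS = -0.134 J/K

ΔS = nC_p ln(T₂/T₁) − nR ln(P₂/P₁), with C_p = 5R/2 = 20.79 J mol⁻¹ K⁻¹ for a monoatomic ideal gas.
ΔS = 0.812 × [20.79 × ln(474/304) − 8.314 × ln(1220/394)] = -0.134 J/K.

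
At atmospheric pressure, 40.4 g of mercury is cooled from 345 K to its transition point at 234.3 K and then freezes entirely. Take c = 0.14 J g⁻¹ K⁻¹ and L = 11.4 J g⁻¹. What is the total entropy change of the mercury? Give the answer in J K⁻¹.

Cooling step: ΔS₁ = m c ln(T_tr/T_i) = 40.4 × 0.14 × ln(234.3/345) = -2.1885 J/K.
Phase change: ΔS₂ = −mL/T_tr = −40.4 × 11.4 / 234.3 = -1.9657 J/K.
ΔS_total = (-2.1885) + (-1.9657) = -4.15 J/K.

ΔS = -4.15 J/K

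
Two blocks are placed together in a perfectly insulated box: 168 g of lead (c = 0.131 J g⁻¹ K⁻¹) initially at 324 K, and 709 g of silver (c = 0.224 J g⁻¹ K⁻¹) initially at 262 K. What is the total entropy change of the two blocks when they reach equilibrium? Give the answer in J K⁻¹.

Energy balance: T_f = (m₁c₁T₁ + m₂c₂T₂)/(m₁c₁ + m₂c₂) = 269.55 K.
ΔS₁ = m₁c₁ ln(T_f/T₁) = 22.008 × ln(269.55/324) = -4.05 J/K.
ΔS₂ = m₂c₂ ln(T_f/T₂) = 158.816 × ln(269.55/262) = 4.51 J/K.
ΔS_total = -4.05 + 4.51 = 0.46 J/K.

ΔS_total = 0.46 J/K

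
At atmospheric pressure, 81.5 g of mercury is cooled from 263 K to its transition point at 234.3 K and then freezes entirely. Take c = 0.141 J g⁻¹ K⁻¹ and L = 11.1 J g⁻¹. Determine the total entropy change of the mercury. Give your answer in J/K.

Cooling step: ΔS₁ = m c ln(T_tr/T_i) = 81.5 × 0.141 × ln(234.3/263) = -1.328 J/K.
Phase change: ΔS₂ = −mL/T_tr = −81.5 × 11.1 / 234.3 = -3.861 J/K.
ΔS_total = (-1.328) + (-3.861) = -5.19 J/K.

ΔS = -5.19 J/K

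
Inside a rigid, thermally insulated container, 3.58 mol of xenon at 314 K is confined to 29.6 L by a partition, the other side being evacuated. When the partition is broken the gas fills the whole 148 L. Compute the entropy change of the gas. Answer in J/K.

ΔS_gas = 47.9 J/K

For an ideal gas in free expansion Q = 0 and W = 0, so T is unchanged.
Entropy is a state function; using a reversible isothermal path, ΔS_gas = nR ln(V₂/V₁) = 3.58 × 8.314 × ln(148/29.6) = 47.9 J/K.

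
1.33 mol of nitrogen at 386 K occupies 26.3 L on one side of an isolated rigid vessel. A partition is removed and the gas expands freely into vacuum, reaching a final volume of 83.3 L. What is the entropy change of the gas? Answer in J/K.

ΔS_gas = 12.7 J/K

No heat is exchanged and no work is done, so the ideal-gas temperature stays constant.
Entropy is a state function; using a reversible isothermal path, ΔS_gas = nR ln(V₂/V₁) = 1.33 × 8.314 × ln(83.3/26.3) = 12.7 J/K.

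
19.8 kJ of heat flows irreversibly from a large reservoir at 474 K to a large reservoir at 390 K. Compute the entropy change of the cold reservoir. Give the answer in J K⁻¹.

The cold reservoir gains heat Q, so ΔS_cold = +Q/T_C = 19800/390 = 50.8 J/K.

ΔS_cold = 50.8 J/K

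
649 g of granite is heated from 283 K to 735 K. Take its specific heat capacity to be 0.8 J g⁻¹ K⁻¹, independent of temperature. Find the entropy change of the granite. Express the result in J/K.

ΔS = 496 J/K

ΔS = ∫dQ_rev/T = m c ln(T₂/T₁) = 649 × 0.8 × ln(735/283) = 496 J/K.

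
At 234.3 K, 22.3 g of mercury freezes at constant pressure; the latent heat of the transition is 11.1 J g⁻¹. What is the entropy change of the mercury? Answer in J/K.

ΔS = -1.06 J/K

Heat released by the substance: Q = −mL = −22.3 × 11.1 = −247.53 J.
At constant T, ΔS = Q_rev/T = −247.53 / 234.3 = -1.06 J/K.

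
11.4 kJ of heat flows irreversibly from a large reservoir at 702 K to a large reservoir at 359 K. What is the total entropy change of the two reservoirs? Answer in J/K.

ΔS_total = 15.5 J/K

ΔS_hot = −Q/T_H = −11400/702 = -16.24 J/K and ΔS_cold = +Q/T_C = 11400/359 = 31.75 J/K.
ΔS_total = -16.24 + 31.75 = 15.5 J/K, positive as the second law requires.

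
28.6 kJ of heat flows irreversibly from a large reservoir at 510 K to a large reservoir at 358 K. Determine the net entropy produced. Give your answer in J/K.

ΔS_hot = −Q/T_H = −28600/510 = -56.08 J/K and ΔS_cold = +Q/T_C = 28600/358 = 79.89 J/K.
ΔS_total = -56.08 + 79.89 = 23.8 J/K, positive as the second law requires.

ΔS_total = 23.8 J/K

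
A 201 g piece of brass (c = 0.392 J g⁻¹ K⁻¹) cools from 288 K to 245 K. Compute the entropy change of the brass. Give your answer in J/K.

ΔS = -12.7 J/K

ΔS = ∫dQ_rev/T = m c ln(T₂/T₁) = 201 × 0.392 × ln(245/288) = -12.7 J/K.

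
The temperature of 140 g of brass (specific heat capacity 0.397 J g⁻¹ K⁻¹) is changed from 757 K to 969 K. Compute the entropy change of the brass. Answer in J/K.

ΔS = 13.7 J/K

ΔS = ∫dQ_rev/T = m c ln(T₂/T₁) = 140 × 0.397 × ln(969/757) = 13.7 J/K.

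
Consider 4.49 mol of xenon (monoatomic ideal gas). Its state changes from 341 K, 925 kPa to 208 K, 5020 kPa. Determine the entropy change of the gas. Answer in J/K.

ΔS = -109 J/K

ΔS = nC_p ln(T₂/T₁) − nR ln(P₂/P₁), with C_p = 5R/2 = 20.79 J mol⁻¹ K⁻¹ for a monoatomic ideal gas.
ΔS = 4.49 × [20.79 × ln(208/341) − 8.314 × ln(5020/925)] = -109 J/K.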